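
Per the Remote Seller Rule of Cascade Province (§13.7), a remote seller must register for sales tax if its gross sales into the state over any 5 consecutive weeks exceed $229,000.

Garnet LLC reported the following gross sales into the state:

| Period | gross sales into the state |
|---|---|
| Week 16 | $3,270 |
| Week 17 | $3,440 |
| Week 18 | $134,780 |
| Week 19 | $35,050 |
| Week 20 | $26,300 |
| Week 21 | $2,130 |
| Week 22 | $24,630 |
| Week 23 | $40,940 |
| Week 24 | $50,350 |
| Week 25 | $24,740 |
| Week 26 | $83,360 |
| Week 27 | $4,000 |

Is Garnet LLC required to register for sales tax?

No

Week 16–Week 20: $3,270 + $3,440 + $134,780 + $35,050 + $26,300 = $202,840 (under)
Week 17–Week 21: $3,440 + $134,780 + $35,050 + $26,300 + $2,130 = $201,700 (under)
Week 18–Week 22: $134,780 + $35,050 + $26,300 + $2,130 + $24,630 = $222,890 (under)
Week 19–Week 23: $35,050 + $26,300 + $2,130 + $24,630 + $40,940 = $129,050 (under)
Week 20–Week 24: $26,300 + $2,130 + $24,630 + $40,940 + $50,350 = $144,350 (under)
Week 21–Week 25: $2,130 + $24,630 + $40,940 + $50,350 + $24,740 = $142,790 (under)
Week 22–Week 26: $24,630 + $40,940 + $50,350 + $24,740 + $83,360 = $224,020 (under)
Week 23–Week 27: $40,940 + $50,350 + $24,740 + $83,360 + $4,000 = $203,390 (under)
No window exceeds $229,000.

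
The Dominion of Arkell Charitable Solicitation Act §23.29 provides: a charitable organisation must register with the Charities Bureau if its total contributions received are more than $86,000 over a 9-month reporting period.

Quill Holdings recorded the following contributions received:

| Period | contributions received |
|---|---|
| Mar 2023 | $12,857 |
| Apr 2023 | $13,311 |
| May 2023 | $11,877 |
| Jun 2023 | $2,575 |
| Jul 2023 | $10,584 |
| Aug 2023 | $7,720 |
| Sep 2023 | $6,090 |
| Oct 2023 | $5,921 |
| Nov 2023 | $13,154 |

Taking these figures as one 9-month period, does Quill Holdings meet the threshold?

No

Total contributions received: $12,857 + $13,311 + $11,877 + $2,575 + $10,584 + $7,720 + $6,090 + $5,921 + $13,154 = $84,089.
$84,089 ≤ $86,000, so the threshold is not exceeded.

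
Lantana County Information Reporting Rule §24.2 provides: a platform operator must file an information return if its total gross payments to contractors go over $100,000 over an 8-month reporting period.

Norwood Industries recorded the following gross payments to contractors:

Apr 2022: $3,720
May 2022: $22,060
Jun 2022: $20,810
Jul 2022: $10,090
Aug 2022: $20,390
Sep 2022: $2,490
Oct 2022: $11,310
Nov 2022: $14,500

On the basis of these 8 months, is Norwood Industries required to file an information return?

Yes

Total gross payments to contractors: $3,720 + $22,060 + $20,810 + $10,090 + $20,390 + $2,490 + $11,310 + $14,500 = $105,370.
$105,370 > $100,000, so the threshold is exceeded.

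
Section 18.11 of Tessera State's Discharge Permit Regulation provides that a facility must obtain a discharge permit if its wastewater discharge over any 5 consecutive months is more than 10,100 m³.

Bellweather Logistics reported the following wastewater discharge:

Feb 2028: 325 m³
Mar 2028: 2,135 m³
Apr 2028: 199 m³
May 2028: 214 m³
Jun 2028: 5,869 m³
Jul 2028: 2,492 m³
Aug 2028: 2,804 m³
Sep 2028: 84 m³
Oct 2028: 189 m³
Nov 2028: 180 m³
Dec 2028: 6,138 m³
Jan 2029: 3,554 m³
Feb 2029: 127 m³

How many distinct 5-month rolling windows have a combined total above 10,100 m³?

Feb 2028–Jun 2028: 325 m³ + 2,135 m³ + 199 m³ + 214 m³ + 5,869 m³ = 8,742 m³ (under)
Mar 2028–Jul 2028: 2,135 m³ + 199 m³ + 214 m³ + 5,869 m³ + 2,492 m³ = 10,909 m³ (over)
Apr 2028–Aug 2028: 199 m³ + 214 m³ + 5,869 m³ + 2,492 m³ + 2,804 m³ = 11,578 m³ (over)
May 2028–Sep 2028: 214 m³ + 5,869 m³ + 2,492 m³ + 2,804 m³ + 84 m³ = 11,463 m³ (over)
Jun 2028–Oct 2028: 5,869 m³ + 2,492 m³ + 2,804 m³ + 84 m³ + 189 m³ = 11,438 m³ (over)
Jul 2028–Nov 2028: 2,492 m³ + 2,804 m³ + 84 m³ + 189 m³ + 180 m³ = 5,749 m³ (under)
Aug 2028–Dec 2028: 2,804 m³ + 84 m³ + 189 m³ + 180 m³ + 6,138 m³ = 9,395 m³ (under)
Sep 2028–Jan 2029: 84 m³ + 189 m³ + 180 m³ + 6,138 m³ + 3,554 m³ = 10,145 m³ (over)
Oct 2028–Feb 2029: 189 m³ + 180 m³ + 6,138 m³ + 3,554 m³ + 127 m³ = 10,188 m³ (over)
6 windows exceed the threshold.

6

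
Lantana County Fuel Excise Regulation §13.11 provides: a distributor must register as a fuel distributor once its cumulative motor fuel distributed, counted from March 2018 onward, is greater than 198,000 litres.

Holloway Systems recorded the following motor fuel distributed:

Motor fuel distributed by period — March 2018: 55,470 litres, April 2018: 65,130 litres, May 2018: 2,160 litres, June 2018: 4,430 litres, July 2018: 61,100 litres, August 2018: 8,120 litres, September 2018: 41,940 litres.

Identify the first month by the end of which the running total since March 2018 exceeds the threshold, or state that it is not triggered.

September 2018

Through March 2018: 55,470 litres
Through April 2018: 120,600 litres
Through May 2018: 122,760 litres
Through June 2018: 127,190 litres
Through July 2018: 188,290 litres
Through August 2018: 196,410 litres
Through September 2018: 238,350 litres ← exceeds threshold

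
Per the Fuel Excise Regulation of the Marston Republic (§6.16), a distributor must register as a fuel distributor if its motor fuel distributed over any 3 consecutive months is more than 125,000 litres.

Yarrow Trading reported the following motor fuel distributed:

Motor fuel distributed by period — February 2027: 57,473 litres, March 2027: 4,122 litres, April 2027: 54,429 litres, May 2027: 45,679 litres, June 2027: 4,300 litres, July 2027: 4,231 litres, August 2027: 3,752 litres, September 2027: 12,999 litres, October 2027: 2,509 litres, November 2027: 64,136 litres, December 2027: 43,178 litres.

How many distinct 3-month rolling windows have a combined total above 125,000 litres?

February 2027–April 2027: 57,473 litres + 4,122 litres + 54,429 litres = 116,024 litres (under)
March 2027–May 2027: 4,122 litres + 54,429 litres + 45,679 litres = 104,230 litres (under)
April 2027–June 2027: 54,429 litres + 45,679 litres + 4,300 litres = 104,408 litres (under)
May 2027–July 2027: 45,679 litres + 4,300 litres + 4,231 litres = 54,210 litres (under)
June 2027–August 2027: 4,300 litres + 4,231 litres + 3,752 litres = 12,283 litres (under)
July 2027–September 2027: 4,231 litres + 3,752 litres + 12,999 litres = 20,982 litres (under)
August 2027–October 2027: 3,752 litres + 12,999 litres + 2,509 litres = 19,260 litres (under)
September 2027–November 2027: 12,999 litres + 2,509 litres + 64,136 litres = 79,644 litres (under)
October 2027–December 2027: 2,509 litres + 64,136 litres + 43,178 litres = 109,823 litres (under)
0 windows exceed the threshold.

0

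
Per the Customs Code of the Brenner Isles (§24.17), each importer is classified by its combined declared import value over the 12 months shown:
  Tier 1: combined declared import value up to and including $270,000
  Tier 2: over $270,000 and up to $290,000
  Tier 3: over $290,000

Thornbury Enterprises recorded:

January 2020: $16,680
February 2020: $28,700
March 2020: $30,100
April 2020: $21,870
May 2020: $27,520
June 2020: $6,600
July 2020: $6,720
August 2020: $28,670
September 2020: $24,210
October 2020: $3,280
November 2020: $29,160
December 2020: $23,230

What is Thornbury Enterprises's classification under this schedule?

Combined declared import value: $16,680 + $28,700 + $30,100 + $21,870 + $27,520 + $6,600 + $6,720 + $28,670 + $24,210 + $3,280 + $29,160 + $23,230 = $246,740.
$246,740 ≤ $270,000, so Tier 1 applies.

Tier 1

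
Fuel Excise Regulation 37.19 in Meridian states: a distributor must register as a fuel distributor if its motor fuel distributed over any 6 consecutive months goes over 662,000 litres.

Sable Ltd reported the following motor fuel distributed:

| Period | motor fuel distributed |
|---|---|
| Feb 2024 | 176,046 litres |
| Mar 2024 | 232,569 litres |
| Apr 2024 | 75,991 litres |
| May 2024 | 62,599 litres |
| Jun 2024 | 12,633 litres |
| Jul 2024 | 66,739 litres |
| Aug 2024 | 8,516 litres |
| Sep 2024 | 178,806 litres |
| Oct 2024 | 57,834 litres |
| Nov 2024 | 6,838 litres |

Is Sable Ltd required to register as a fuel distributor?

Feb 2024–Jul 2024: 176,046 litres + 232,569 litres + 75,991 litres + 62,599 litres + 12,633 litres + 66,739 litres = 626,577 litres (under)
Mar 2024–Aug 2024: 232,569 litres + 75,991 litres + 62,599 litres + 12,633 litres + 66,739 litres + 8,516 litres = 459,047 litres (under)
Apr 2024–Sep 2024: 75,991 litres + 62,599 litres + 12,633 litres + 66,739 litres + 8,516 litres + 178,806 litres = 405,284 litres (under)
May 2024–Oct 2024: 62,599 litres + 12,633 litres + 66,739 litres + 8,516 litres + 178,806 litres + 57,834 litres = 387,127 litres (under)
Jun 2024–Nov 2024: 12,633 litres + 66,739 litres + 8,516 litres + 178,806 litres + 57,834 litres + 6,838 litres = 331,366 litres (under)
No window exceeds 662,000 litres.

No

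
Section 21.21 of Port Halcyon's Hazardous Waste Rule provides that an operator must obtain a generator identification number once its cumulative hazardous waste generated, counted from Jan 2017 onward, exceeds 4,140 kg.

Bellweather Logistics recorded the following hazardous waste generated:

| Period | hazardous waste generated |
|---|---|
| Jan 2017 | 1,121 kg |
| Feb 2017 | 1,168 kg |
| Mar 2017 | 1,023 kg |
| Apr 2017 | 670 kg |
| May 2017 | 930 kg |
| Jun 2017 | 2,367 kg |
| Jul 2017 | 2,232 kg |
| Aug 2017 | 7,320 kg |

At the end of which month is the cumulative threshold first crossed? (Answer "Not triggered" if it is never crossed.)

Through Jan 2017: 1,121 kg
Through Feb 2017: 2,289 kg
Through Mar 2017: 3,312 kg
Through Apr 2017: 3,982 kg
Through May 2017: 4,912 kg ← exceeds threshold

May 2017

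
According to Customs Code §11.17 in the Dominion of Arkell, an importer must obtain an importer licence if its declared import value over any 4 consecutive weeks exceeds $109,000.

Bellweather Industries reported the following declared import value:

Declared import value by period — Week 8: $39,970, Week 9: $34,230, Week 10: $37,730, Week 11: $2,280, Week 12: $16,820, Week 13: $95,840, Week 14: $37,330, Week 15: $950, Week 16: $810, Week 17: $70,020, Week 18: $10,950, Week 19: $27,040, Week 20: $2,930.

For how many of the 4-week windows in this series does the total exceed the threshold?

7

Week 8–Week 11: $39,970 + $34,230 + $37,730 + $2,280 = $114,210 (over)
Week 9–Week 12: $34,230 + $37,730 + $2,280 + $16,820 = $91,060 (under)
Week 10–Week 13: $37,730 + $2,280 + $16,820 + $95,840 = $152,670 (over)
Week 11–Week 14: $2,280 + $16,820 + $95,840 + $37,330 = $152,270 (over)
Week 12–Week 15: $16,820 + $95,840 + $37,330 + $950 = $150,940 (over)
Week 13–Week 16: $95,840 + $37,330 + $950 + $810 = $134,930 (over)
Week 14–Week 17: $37,330 + $950 + $810 + $70,020 = $109,110 (over)
Week 15–Week 18: $950 + $810 + $70,020 + $10,950 = $82,730 (under)
Week 16–Week 19: $810 + $70,020 + $10,950 + $27,040 = $108,820 (under)
Week 17–Week 20: $70,020 + $10,950 + $27,040 + $2,930 = $110,940 (over)
7 windows exceed the threshold.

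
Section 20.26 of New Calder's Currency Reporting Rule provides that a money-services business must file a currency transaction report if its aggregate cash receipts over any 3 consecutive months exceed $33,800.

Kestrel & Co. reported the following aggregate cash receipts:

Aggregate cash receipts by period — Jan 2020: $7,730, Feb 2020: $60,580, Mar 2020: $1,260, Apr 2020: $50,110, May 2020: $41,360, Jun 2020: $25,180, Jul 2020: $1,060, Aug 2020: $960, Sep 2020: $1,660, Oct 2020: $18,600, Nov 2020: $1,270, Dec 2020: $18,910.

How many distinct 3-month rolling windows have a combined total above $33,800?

Jan 2020–Mar 2020: $7,730 + $60,580 + $1,260 = $69,570 (over)
Feb 2020–Apr 2020: $60,580 + $1,260 + $50,110 = $111,950 (over)
Mar 2020–May 2020: $1,260 + $50,110 + $41,360 = $92,730 (over)
Apr 2020–Jun 2020: $50,110 + $41,360 + $25,180 = $116,650 (over)
May 2020–Jul 2020: $41,360 + $25,180 + $1,060 = $67,600 (over)
Jun 2020–Aug 2020: $25,180 + $1,060 + $960 = $27,200 (under)
Jul 2020–Sep 2020: $1,060 + $960 + $1,660 = $3,680 (under)
Aug 2020–Oct 2020: $960 + $1,660 + $18,600 = $21,220 (under)
Sep 2020–Nov 2020: $1,660 + $18,600 + $1,270 = $21,530 (under)
Oct 2020–Dec 2020: $18,600 + $1,270 + $18,910 = $38,780 (over)
6 windows exceed the threshold.

6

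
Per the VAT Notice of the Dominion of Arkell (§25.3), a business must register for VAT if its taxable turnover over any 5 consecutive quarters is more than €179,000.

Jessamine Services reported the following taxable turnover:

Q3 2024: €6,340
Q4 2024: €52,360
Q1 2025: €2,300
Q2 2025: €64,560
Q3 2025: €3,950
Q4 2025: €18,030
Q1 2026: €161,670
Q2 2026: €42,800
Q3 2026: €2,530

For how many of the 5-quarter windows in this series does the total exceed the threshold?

Q3 2024–Q3 2025: €6,340 + €52,360 + €2,300 + €64,560 + €3,950 = €129,510 (under)
Q4 2024–Q4 2025: €52,360 + €2,300 + €64,560 + €3,950 + €18,030 = €141,200 (under)
Q1 2025–Q1 2026: €2,300 + €64,560 + €3,950 + €18,030 + €161,670 = €250,510 (over)
Q2 2025–Q2 2026: €64,560 + €3,950 + €18,030 + €161,670 + €42,800 = €291,010 (over)
Q3 2025–Q3 2026: €3,950 + €18,030 + €161,670 + €42,800 + €2,530 = €228,980 (over)
3 windows exceed the threshold.

3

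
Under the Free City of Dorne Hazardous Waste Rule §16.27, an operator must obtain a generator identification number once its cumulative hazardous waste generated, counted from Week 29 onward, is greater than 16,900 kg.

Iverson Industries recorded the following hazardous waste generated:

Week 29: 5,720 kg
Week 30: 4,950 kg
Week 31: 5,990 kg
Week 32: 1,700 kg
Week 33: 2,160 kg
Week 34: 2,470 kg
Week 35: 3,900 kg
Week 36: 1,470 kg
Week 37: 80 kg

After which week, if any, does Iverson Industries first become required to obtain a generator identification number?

Through Week 29: 5,720 kg
Through Week 30: 10,670 kg
Through Week 31: 16,660 kg
Through Week 32: 18,360 kg ← exceeds threshold

Week 32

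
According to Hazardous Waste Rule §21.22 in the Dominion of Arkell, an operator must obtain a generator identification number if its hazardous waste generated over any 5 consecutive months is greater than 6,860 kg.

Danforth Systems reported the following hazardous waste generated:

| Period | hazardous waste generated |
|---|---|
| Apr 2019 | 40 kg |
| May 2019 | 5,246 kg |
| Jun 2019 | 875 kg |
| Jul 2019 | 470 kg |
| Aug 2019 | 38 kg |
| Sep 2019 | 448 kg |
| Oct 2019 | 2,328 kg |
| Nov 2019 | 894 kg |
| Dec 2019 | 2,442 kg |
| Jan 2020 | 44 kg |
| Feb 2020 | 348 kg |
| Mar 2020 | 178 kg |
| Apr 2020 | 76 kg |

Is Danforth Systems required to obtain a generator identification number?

Apr 2019–Aug 2019: 40 kg + 5,246 kg + 875 kg + 470 kg + 38 kg = 6,669 kg (under)
May 2019–Sep 2019: 5,246 kg + 875 kg + 470 kg + 38 kg + 448 kg = 7,077 kg (over)
Jun 2019–Oct 2019: 875 kg + 470 kg + 38 kg + 448 kg + 2,328 kg = 4,159 kg (under)
Jul 2019–Nov 2019: 470 kg + 38 kg + 448 kg + 2,328 kg + 894 kg = 4,178 kg (under)
Aug 2019–Dec 2019: 38 kg + 448 kg + 2,328 kg + 894 kg + 2,442 kg = 6,150 kg (under)
Sep 2019–Jan 2020: 448 kg + 2,328 kg + 894 kg + 2,442 kg + 44 kg = 6,156 kg (under)
Oct 2019–Feb 2020: 2,328 kg + 894 kg + 2,442 kg + 44 kg + 348 kg = 6,056 kg (under)
Nov 2019–Mar 2020: 894 kg + 2,442 kg + 44 kg + 348 kg + 178 kg = 3,906 kg (under)
Dec 2019–Apr 2020: 2,442 kg + 44 kg + 348 kg + 178 kg + 76 kg = 3,088 kg (under)
At least one window exceeds 6,860 kg.

Yes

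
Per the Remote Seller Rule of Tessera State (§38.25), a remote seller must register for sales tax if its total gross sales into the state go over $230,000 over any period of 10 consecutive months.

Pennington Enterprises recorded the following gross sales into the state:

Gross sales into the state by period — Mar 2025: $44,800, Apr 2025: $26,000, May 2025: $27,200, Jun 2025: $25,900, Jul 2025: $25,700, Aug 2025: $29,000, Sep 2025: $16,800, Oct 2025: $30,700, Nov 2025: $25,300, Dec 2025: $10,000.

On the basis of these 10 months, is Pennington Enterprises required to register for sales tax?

Total gross sales into the state: $44,800 + $26,000 + $27,200 + $25,900 + $25,700 + $29,000 + $16,800 + $30,700 + $25,300 + $10,000 = $261,400.
$261,400 > $230,000, so the threshold is exceeded.

Yes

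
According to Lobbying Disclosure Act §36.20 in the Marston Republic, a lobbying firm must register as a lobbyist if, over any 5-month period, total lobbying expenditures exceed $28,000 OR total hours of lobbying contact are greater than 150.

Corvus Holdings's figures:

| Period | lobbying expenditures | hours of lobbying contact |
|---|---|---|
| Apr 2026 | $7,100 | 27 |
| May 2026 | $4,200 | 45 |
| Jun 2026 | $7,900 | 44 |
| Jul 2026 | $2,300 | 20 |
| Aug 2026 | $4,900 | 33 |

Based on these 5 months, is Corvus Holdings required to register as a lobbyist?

Total lobbying expenditures: $7,100 + $4,200 + $7,900 + $2,300 + $4,900 = $26,400 (≤ $28,000).
Total hours of lobbying contact: 27 + 45 + 44 + 20 + 33 = 169 (> 150).
The test is 'or': at least one threshold is exceeded.

Yes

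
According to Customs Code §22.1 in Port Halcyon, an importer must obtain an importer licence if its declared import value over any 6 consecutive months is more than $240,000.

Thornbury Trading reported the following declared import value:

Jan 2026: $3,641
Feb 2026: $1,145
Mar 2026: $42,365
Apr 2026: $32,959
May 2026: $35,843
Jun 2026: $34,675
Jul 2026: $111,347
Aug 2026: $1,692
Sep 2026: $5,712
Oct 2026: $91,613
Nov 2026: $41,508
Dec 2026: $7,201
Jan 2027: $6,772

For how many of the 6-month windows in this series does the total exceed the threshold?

5

Jan 2026–Jun 2026: $3,641 + $1,145 + $42,365 + $32,959 + $35,843 + $34,675 = $150,628 (under)
Feb 2026–Jul 2026: $1,145 + $42,365 + $32,959 + $35,843 + $34,675 + $111,347 = $258,334 (over)
Mar 2026–Aug 2026: $42,365 + $32,959 + $35,843 + $34,675 + $111,347 + $1,692 = $258,881 (over)
Apr 2026–Sep 2026: $32,959 + $35,843 + $34,675 + $111,347 + $1,692 + $5,712 = $222,228 (under)
May 2026–Oct 2026: $35,843 + $34,675 + $111,347 + $1,692 + $5,712 + $91,613 = $280,882 (over)
Jun 2026–Nov 2026: $34,675 + $111,347 + $1,692 + $5,712 + $91,613 + $41,508 = $286,547 (over)
Jul 2026–Dec 2026: $111,347 + $1,692 + $5,712 + $91,613 + $41,508 + $7,201 = $259,073 (over)
Aug 2026–Jan 2027: $1,692 + $5,712 + $91,613 + $41,508 + $7,201 + $6,772 = $154,498 (under)
5 windows exceed the threshold.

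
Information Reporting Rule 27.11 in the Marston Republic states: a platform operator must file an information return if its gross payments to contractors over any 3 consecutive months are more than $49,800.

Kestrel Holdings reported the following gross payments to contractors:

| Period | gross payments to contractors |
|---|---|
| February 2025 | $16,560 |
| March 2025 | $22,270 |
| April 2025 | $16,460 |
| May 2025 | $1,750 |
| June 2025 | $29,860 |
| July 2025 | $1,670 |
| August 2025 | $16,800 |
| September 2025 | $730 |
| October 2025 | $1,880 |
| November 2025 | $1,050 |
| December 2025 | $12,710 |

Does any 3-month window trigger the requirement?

February 2025–April 2025: $16,560 + $22,270 + $16,460 = $55,290 (over)
March 2025–May 2025: $22,270 + $16,460 + $1,750 = $40,480 (under)
April 2025–June 2025: $16,460 + $1,750 + $29,860 = $48,070 (under)
May 2025–July 2025: $1,750 + $29,860 + $1,670 = $33,280 (under)
June 2025–August 2025: $29,860 + $1,670 + $16,800 = $48,330 (under)
July 2025–September 2025: $1,670 + $16,800 + $730 = $19,200 (under)
August 2025–October 2025: $16,800 + $730 + $1,880 = $19,410 (under)
September 2025–November 2025: $730 + $1,880 + $1,050 = $3,660 (under)
October 2025–December 2025: $1,880 + $1,050 + $12,710 = $15,640 (under)
At least one window exceeds $49,800.

Yes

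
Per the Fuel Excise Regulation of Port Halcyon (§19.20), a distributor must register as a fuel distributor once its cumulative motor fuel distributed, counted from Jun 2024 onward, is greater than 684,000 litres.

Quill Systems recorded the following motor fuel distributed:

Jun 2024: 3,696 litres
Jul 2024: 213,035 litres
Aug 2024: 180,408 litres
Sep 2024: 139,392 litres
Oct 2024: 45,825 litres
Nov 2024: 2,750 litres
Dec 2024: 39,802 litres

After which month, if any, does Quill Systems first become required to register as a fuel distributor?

Through Jun 2024: 3,696 litres
Through Jul 2024: 216,731 litres
Through Aug 2024: 397,139 litres
Through Sep 2024: 536,531 litres
Through Oct 2024: 582,356 litres
Through Nov 2024: 585,106 litres
Through Dec 2024: 624,908 litres
Final cumulative total 624,908 litres ≤ 684,000 litres; the threshold is never exceeded.

Not triggered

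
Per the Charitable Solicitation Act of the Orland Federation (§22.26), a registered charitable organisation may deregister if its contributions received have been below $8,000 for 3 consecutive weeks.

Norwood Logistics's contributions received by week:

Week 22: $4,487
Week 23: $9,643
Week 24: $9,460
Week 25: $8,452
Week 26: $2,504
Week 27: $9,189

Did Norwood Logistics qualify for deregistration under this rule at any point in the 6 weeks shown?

Weeks below $8,000: Week 22, Week 26.
Longest run of consecutive weeks below the threshold: 1.
1 < 3, so Norwood Logistics never became eligible.

No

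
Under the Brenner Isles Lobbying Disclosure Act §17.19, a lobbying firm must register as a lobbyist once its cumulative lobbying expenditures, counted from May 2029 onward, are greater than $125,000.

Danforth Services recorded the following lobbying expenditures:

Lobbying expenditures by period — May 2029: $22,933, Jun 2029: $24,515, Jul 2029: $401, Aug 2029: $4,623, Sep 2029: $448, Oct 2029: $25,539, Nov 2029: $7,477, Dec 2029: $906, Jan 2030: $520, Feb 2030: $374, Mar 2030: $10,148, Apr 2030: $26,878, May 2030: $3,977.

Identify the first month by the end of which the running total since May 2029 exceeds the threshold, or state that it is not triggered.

May 2030

Through May 2029: $22,933
Through Jun 2029: $47,448
Through Jul 2029: $47,849
Through Aug 2029: $52,472
Through Sep 2029: $52,920
Through Oct 2029: $78,459
Through Nov 2029: $85,936
Through Dec 2029: $86,842
Through Jan 2030: $87,362
Through Feb 2030: $87,736
Through Mar 2030: $97,884
Through Apr 2030: $124,762
Through May 2030: $128,739 ← exceeds threshold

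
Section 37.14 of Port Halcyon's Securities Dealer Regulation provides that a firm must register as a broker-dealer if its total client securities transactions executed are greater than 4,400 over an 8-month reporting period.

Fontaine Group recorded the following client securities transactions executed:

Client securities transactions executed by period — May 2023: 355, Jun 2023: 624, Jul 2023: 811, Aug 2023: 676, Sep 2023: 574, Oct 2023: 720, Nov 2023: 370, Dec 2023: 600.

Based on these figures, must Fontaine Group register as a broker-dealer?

Yes

Total client securities transactions executed: 355 + 624 + 811 + 676 + 574 + 720 + 370 + 600 = 4,730.
4,730 > 4,400, so the threshold is exceeded.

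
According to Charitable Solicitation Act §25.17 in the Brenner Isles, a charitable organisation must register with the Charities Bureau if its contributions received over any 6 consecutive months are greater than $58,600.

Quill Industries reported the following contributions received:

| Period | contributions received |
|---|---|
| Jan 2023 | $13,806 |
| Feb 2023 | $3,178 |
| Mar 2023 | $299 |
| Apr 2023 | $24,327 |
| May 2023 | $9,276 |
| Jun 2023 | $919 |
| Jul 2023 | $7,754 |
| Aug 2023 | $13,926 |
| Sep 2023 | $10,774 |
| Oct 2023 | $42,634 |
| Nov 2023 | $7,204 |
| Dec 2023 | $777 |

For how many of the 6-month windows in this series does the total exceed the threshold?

4

Jan 2023–Jun 2023: $13,806 + $3,178 + $299 + $24,327 + $9,276 + $919 = $51,805 (under)
Feb 2023–Jul 2023: $3,178 + $299 + $24,327 + $9,276 + $919 + $7,754 = $45,753 (under)
Mar 2023–Aug 2023: $299 + $24,327 + $9,276 + $919 + $7,754 + $13,926 = $56,501 (under)
Apr 2023–Sep 2023: $24,327 + $9,276 + $919 + $7,754 + $13,926 + $10,774 = $66,976 (over)
May 2023–Oct 2023: $9,276 + $919 + $7,754 + $13,926 + $10,774 + $42,634 = $85,283 (over)
Jun 2023–Nov 2023: $919 + $7,754 + $13,926 + $10,774 + $42,634 + $7,204 = $83,211 (over)
Jul 2023–Dec 2023: $7,754 + $13,926 + $10,774 + $42,634 + $7,204 + $777 = $83,069 (over)
4 windows exceed the threshold.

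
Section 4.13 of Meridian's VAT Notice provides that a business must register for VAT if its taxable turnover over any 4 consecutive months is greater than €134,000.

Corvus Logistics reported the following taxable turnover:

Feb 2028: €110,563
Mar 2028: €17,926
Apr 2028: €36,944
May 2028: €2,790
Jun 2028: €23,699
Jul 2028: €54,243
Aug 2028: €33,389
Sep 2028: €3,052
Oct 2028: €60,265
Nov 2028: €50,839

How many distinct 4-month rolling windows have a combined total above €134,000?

Feb 2028–May 2028: €110,563 + €17,926 + €36,944 + €2,790 = €168,223 (over)
Mar 2028–Jun 2028: €17,926 + €36,944 + €2,790 + €23,699 = €81,359 (under)
Apr 2028–Jul 2028: €36,944 + €2,790 + €23,699 + €54,243 = €117,676 (under)
May 2028–Aug 2028: €2,790 + €23,699 + €54,243 + €33,389 = €114,121 (under)
Jun 2028–Sep 2028: €23,699 + €54,243 + €33,389 + €3,052 = €114,383 (under)
Jul 2028–Oct 2028: €54,243 + €33,389 + €3,052 + €60,265 = €150,949 (over)
Aug 2028–Nov 2028: €33,389 + €3,052 + €60,265 + €50,839 = €147,545 (over)
3 windows exceed the threshold.

3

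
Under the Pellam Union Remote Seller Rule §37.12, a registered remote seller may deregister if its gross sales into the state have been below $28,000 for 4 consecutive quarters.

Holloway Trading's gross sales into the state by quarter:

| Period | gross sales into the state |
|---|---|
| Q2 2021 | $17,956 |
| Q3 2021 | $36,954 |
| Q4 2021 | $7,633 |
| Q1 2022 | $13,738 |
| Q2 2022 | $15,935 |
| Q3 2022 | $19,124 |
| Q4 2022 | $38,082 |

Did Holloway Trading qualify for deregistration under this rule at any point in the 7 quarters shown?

Yes

Quarters below $28,000: Q2 2021, Q4 2021, Q1 2022, Q2 2022, Q3 2022.
Longest run of consecutive quarters below the threshold: 4.
4 ≥ 4, so Holloway Trading became eligible.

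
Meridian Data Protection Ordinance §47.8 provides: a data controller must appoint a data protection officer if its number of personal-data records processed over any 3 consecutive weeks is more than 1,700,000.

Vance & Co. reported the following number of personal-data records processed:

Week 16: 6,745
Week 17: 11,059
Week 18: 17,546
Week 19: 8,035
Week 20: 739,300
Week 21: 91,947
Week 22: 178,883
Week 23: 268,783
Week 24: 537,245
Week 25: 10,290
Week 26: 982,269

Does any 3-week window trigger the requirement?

No

Week 16–Week 18: 6,745 + 11,059 + 17,546 = 35,350 (under)
Week 17–Week 19: 11,059 + 17,546 + 8,035 = 36,640 (under)
Week 18–Week 20: 17,546 + 8,035 + 739,300 = 764,881 (under)
Week 19–Week 21: 8,035 + 739,300 + 91,947 = 839,282 (under)
Week 20–Week 22: 739,300 + 91,947 + 178,883 = 1,010,130 (under)
Week 21–Week 23: 91,947 + 178,883 + 268,783 = 539,613 (under)
Week 22–Week 24: 178,883 + 268,783 + 537,245 = 984,911 (under)
Week 23–Week 25: 268,783 + 537,245 + 10,290 = 816,318 (under)
Week 24–Week 26: 537,245 + 10,290 + 982,269 = 1,529,804 (under)
No window exceeds 1,700,000.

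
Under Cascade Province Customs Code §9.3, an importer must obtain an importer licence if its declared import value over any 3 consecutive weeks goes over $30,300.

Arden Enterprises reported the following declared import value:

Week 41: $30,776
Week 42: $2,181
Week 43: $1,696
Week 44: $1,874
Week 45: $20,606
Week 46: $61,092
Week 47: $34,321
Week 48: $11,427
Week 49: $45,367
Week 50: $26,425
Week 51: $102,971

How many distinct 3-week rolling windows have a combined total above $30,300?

7

Week 41–Week 43: $30,776 + $2,181 + $1,696 = $34,653 (over)
Week 42–Week 44: $2,181 + $1,696 + $1,874 = $5,751 (under)
Week 43–Week 45: $1,696 + $1,874 + $20,606 = $24,176 (under)
Week 44–Week 46: $1,874 + $20,606 + $61,092 = $83,572 (over)
Week 45–Week 47: $20,606 + $61,092 + $34,321 = $116,019 (over)
Week 46–Week 48: $61,092 + $34,321 + $11,427 = $106,840 (over)
Week 47–Week 49: $34,321 + $11,427 + $45,367 = $91,115 (over)
Week 48–Week 50: $11,427 + $45,367 + $26,425 = $83,219 (over)
Week 49–Week 51: $45,367 + $26,425 + $102,971 = $174,763 (over)
7 windows exceed the threshold.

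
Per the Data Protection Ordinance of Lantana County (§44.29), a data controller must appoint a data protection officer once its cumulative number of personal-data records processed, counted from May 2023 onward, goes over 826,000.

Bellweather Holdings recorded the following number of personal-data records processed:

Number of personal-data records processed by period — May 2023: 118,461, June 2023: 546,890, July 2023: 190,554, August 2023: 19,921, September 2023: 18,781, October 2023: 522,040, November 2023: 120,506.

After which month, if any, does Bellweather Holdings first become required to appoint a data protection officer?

Through May 2023: 118,461
Through June 2023: 665,351
Through July 2023: 855,905 ← exceeds threshold

July 2023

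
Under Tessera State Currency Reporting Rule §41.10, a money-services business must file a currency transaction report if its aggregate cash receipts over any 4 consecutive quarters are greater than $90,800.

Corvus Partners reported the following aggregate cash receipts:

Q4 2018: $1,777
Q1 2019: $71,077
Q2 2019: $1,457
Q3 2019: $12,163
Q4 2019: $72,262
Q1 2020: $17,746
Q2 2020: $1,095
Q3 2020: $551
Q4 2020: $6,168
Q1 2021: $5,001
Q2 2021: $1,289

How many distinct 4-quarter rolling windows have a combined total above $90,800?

Q4 2018–Q3 2019: $1,777 + $71,077 + $1,457 + $12,163 = $86,474 (under)
Q1 2019–Q4 2019: $71,077 + $1,457 + $12,163 + $72,262 = $156,959 (over)
Q2 2019–Q1 2020: $1,457 + $12,163 + $72,262 + $17,746 = $103,628 (over)
Q3 2019–Q2 2020: $12,163 + $72,262 + $17,746 + $1,095 = $103,266 (over)
Q4 2019–Q3 2020: $72,262 + $17,746 + $1,095 + $551 = $91,654 (over)
Q1 2020–Q4 2020: $17,746 + $1,095 + $551 + $6,168 = $25,560 (under)
Q2 2020–Q1 2021: $1,095 + $551 + $6,168 + $5,001 = $12,815 (under)
Q3 2020–Q2 2021: $551 + $6,168 + $5,001 + $1,289 = $13,009 (under)
4 windows exceed the threshold.

4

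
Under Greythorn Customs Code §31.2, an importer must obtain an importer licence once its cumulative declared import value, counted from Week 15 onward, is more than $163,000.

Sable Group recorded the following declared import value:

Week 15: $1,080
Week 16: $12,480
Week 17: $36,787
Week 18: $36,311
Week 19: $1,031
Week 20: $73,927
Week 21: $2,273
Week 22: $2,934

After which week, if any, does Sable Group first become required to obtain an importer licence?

Through Week 15: $1,080
Through Week 16: $13,560
Through Week 17: $50,347
Through Week 18: $86,658
Through Week 19: $87,689
Through Week 20: $161,616
Through Week 21: $163,889 ← exceeds threshold

Week 21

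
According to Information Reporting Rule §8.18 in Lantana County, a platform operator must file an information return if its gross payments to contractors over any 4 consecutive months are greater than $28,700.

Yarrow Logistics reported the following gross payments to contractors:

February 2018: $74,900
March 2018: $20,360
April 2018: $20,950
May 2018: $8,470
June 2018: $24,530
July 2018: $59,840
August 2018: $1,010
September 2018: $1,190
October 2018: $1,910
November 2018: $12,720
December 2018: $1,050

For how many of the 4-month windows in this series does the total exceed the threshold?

February 2018–May 2018: $74,900 + $20,360 + $20,950 + $8,470 = $124,680 (over)
March 2018–June 2018: $20,360 + $20,950 + $8,470 + $24,530 = $74,310 (over)
April 2018–July 2018: $20,950 + $8,470 + $24,530 + $59,840 = $113,790 (over)
May 2018–August 2018: $8,470 + $24,530 + $59,840 + $1,010 = $93,850 (over)
June 2018–September 2018: $24,530 + $59,840 + $1,010 + $1,190 = $86,570 (over)
July 2018–October 2018: $59,840 + $1,010 + $1,190 + $1,910 = $63,950 (over)
August 2018–November 2018: $1,010 + $1,190 + $1,910 + $12,720 = $16,830 (under)
September 2018–December 2018: $1,190 + $1,910 + $12,720 + $1,050 = $16,870 (under)
6 windows exceed the threshold.

6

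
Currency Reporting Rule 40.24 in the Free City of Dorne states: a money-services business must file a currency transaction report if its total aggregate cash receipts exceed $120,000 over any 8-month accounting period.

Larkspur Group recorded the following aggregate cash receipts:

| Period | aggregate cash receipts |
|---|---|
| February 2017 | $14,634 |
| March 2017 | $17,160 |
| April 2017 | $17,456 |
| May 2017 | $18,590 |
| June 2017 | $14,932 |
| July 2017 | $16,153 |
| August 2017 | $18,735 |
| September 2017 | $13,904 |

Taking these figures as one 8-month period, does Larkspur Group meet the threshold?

Total aggregate cash receipts: $14,634 + $17,160 + $17,456 + $18,590 + $14,932 + $16,153 + $18,735 + $13,904 = $131,564.
$131,564 > $120,000, so the threshold is exceeded.

Yes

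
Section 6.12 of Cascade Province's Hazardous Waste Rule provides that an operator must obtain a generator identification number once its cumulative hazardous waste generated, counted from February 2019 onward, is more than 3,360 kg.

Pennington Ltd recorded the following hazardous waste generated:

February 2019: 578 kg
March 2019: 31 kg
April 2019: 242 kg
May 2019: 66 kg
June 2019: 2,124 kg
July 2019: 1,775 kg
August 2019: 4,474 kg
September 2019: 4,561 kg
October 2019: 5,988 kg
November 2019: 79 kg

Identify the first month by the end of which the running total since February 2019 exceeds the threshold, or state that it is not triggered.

July 2019

Through February 2019: 578 kg
Through March 2019: 609 kg
Through April 2019: 851 kg
Through May 2019: 917 kg
Through June 2019: 3,041 kg
Through July 2019: 4,816 kg ← exceeds threshold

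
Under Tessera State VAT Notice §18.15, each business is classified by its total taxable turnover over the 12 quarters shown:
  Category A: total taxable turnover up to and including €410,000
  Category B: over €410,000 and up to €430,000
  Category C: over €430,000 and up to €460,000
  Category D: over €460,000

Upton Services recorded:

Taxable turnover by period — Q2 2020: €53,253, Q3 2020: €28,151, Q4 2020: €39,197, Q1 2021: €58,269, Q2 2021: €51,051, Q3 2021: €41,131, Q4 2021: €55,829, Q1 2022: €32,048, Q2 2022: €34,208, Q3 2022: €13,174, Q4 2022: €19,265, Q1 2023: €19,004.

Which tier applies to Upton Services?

Category C

Total taxable turnover: €53,253 + €28,151 + €39,197 + €58,269 + €51,051 + €41,131 + €55,829 + €32,048 + €34,208 + €13,174 + €19,265 + €19,004 = €444,580.
€430,000 < €444,580 ≤ €460,000, so Category C applies.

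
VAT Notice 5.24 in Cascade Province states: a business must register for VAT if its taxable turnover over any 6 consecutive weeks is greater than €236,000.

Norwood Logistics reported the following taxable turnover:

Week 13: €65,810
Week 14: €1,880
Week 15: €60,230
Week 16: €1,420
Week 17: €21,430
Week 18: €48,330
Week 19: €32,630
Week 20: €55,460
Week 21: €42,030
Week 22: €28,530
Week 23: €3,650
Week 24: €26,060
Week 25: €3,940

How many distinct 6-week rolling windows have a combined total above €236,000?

Week 13–Week 18: €65,810 + €1,880 + €60,230 + €1,420 + €21,430 + €48,330 = €199,100 (under)
Week 14–Week 19: €1,880 + €60,230 + €1,420 + €21,430 + €48,330 + €32,630 = €165,920 (under)
Week 15–Week 20: €60,230 + €1,420 + €21,430 + €48,330 + €32,630 + €55,460 = €219,500 (under)
Week 16–Week 21: €1,420 + €21,430 + €48,330 + €32,630 + €55,460 + €42,030 = €201,300 (under)
Week 17–Week 22: €21,430 + €48,330 + €32,630 + €55,460 + €42,030 + €28,530 = €228,410 (under)
Week 18–Week 23: €48,330 + €32,630 + €55,460 + €42,030 + €28,530 + €3,650 = €210,630 (under)
Week 19–Week 24: €32,630 + €55,460 + €42,030 + €28,530 + €3,650 + €26,060 = €188,360 (under)
Week 20–Week 25: €55,460 + €42,030 + €28,530 + €3,650 + €26,060 + €3,940 = €159,670 (under)
0 windows exceed the threshold.

0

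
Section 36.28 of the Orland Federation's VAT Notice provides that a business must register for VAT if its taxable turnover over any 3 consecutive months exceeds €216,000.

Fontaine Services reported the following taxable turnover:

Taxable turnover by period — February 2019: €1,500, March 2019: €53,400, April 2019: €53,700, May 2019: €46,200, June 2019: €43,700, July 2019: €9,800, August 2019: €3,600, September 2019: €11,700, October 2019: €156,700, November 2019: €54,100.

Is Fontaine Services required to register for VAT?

Yes

February 2019–April 2019: €1,500 + €53,400 + €53,700 = €108,600 (under)
March 2019–May 2019: €53,400 + €53,700 + €46,200 = €153,300 (under)
April 2019–June 2019: €53,700 + €46,200 + €43,700 = €143,600 (under)
May 2019–July 2019: €46,200 + €43,700 + €9,800 = €99,700 (under)
June 2019–August 2019: €43,700 + €9,800 + €3,600 = €57,100 (under)
July 2019–September 2019: €9,800 + €3,600 + €11,700 = €25,100 (under)
August 2019–October 2019: €3,600 + €11,700 + €156,700 = €172,000 (under)
September 2019–November 2019: €11,700 + €156,700 + €54,100 = €222,500 (over)
At least one window exceeds €216,000.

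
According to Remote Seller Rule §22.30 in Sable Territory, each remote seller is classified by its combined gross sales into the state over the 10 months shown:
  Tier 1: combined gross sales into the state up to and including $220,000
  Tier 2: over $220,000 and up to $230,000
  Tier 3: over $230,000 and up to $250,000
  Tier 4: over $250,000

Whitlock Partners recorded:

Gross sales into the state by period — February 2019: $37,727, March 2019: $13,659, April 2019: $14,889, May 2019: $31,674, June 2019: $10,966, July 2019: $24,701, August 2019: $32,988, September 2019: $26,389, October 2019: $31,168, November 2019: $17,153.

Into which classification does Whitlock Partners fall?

Tier 3

Combined gross sales into the state: $37,727 + $13,659 + $14,889 + $31,674 + $10,966 + $24,701 + $32,988 + $26,389 + $31,168 + $17,153 = $241,314.
$230,000 < $241,314 ≤ $250,000, so Tier 3 applies.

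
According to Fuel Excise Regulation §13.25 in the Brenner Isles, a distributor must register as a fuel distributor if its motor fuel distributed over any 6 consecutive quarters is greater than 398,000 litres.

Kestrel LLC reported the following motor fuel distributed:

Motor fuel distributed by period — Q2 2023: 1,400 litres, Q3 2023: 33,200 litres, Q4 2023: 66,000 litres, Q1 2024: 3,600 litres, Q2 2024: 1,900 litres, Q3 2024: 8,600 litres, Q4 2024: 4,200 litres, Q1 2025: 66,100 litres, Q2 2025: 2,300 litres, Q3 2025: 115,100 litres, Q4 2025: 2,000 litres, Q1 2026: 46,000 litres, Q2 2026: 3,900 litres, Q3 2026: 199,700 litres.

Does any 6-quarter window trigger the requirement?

Q2 2023–Q3 2024: 1,400 litres + 33,200 litres + 66,000 litres + 3,600 litres + 1,900 litres + 8,600 litres = 114,700 litres (under)
Q3 2023–Q4 2024: 33,200 litres + 66,000 litres + 3,600 litres + 1,900 litres + 8,600 litres + 4,200 litres = 117,500 litres (under)
Q4 2023–Q1 2025: 66,000 litres + 3,600 litres + 1,900 litres + 8,600 litres + 4,200 litres + 66,100 litres = 150,400 litres (under)
Q1 2024–Q2 2025: 3,600 litres + 1,900 litres + 8,600 litres + 4,200 litres + 66,100 litres + 2,300 litres = 86,700 litres (under)
Q2 2024–Q3 2025: 1,900 litres + 8,600 litres + 4,200 litres + 66,100 litres + 2,300 litres + 115,100 litres = 198,200 litres (under)
Q3 2024–Q4 2025: 8,600 litres + 4,200 litres + 66,100 litres + 2,300 litres + 115,100 litres + 2,000 litres = 198,300 litres (under)
Q4 2024–Q1 2026: 4,200 litres + 66,100 litres + 2,300 litres + 115,100 litres + 2,000 litres + 46,000 litres = 235,700 litres (under)
Q1 2025–Q2 2026: 66,100 litres + 2,300 litres + 115,100 litres + 2,000 litres + 46,000 litres + 3,900 litres = 235,400 litres (under)
Q2 2025–Q3 2026: 2,300 litres + 115,100 litres + 2,000 litres + 46,000 litres + 3,900 litres + 199,700 litres = 369,000 litres (under)
No window exceeds 398,000 litres.

No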